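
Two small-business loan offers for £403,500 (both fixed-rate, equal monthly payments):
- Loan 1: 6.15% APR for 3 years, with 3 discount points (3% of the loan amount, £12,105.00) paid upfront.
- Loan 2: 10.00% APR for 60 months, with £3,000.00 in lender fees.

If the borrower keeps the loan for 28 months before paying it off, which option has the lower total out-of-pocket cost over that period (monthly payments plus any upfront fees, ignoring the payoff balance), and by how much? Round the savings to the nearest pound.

Loan 1: at 6.15% the monthly rate is 0.0051250, so the payment is 403,500 × 0.0051250 / (1 − 1.0051250^−36) = £12,302.69.
Loan 2: at 10.00% the monthly rate is 0.0083333, so the payment is 403,500 × 0.0083333 / (1 − 1.0083333^−60) = £8,573.18.
Over 28 months: Loan 1 costs 28 × £12,302.69 + £12,105.00 = £356,580.32; Loan 2 costs 28 × £8,573.18 + £3,000.00 = £243,049.04.
Loan 2 is cheaper by £356,580.32 − £243,049.04 = £113,531.28.

Loan 2 by £113,531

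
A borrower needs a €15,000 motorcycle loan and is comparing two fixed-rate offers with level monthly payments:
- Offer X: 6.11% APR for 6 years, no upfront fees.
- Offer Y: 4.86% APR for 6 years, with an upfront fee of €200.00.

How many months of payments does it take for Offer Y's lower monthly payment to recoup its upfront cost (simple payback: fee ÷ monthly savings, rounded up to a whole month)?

23 months

Offer X: at 6.11% the monthly rate is 0.0050917, so the payment is 15,000 × 0.0050917 / (1 − 1.0050917^−72) = €249.37.
Offer Y: monthly rate = 4.86%/12 = 0.0040500; payment = 15,000 × 0.0040500 / (1 − (1+0.0040500)^−72) = €240.60.
Monthly savings = €249.37 − €240.60 = €8.77.
Break-even = €200.00 / €8.77 = 22.81 → 23 months.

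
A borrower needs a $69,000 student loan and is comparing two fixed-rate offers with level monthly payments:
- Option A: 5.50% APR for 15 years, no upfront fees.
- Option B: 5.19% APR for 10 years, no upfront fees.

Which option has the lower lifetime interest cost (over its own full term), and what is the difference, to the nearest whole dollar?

Option A: at 5.50% the monthly rate is 0.0045833, so the payment is 69,000 × 0.0045833 / (1 − 1.0045833^−180) = $563.79.
Total interest on Option A = 180 × $563.79 − $69,000 = $32,482.20.
Option B: at 5.19% the monthly rate is 0.0043250, so the payment is 69,000 × 0.0043250 / (1 − 1.0043250^−120) = $738.28.
Total interest on Option B = 120 × $738.28 − $69,000 = $19,593.60.
Option B is lower by $12,888.60.

Option B by $12,889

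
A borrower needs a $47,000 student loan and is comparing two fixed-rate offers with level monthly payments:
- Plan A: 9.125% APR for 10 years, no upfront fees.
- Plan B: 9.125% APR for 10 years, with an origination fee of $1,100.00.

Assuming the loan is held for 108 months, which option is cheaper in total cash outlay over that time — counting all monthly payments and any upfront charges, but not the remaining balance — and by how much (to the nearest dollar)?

Plan A by $1,100

Plan A: at 9.125% the monthly rate is 0.0076042, so the payment is 47,000 × 0.0076042 / (1 − 1.0076042^−120) = $598.56.
Plan B: at 9.125% the monthly rate is 0.0076042, so the payment is 47,000 × 0.0076042 / (1 − 1.0076042^−120) = $598.56.
Over 108 months: Plan A costs 108 × $598.56 = $64,644.48; Plan B costs 108 × $598.56 + $1,100.00 = $65,744.48.
Plan A is cheaper by $65,744.48 − $64,644.48 = $1,100.00.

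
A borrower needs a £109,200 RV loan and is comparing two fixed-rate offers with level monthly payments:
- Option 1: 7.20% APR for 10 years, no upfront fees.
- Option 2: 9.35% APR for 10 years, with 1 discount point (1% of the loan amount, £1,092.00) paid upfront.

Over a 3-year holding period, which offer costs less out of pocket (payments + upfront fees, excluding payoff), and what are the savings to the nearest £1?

Option 1: at 7.20% the monthly rate is 0.0060000, so the payment is 109,200 × 0.0060000 / (1 − 1.0060000^−120) = £1,279.19.
Option 2: monthly rate = 9.35%/12 = 0.0077917; payment = 109,200 × 0.0077917 / (1 − (1+0.0077917)^−120) = £1,404.07.
Over 36 months: Option 1 costs 36 × £1,279.19 = £46,050.84; Option 2 costs 36 × £1,404.07 + £1,092.00 = £51,638.52.
Option 1 is cheaper by £51,638.52 − £46,050.84 = £5,587.68.

Option 1 by £5,588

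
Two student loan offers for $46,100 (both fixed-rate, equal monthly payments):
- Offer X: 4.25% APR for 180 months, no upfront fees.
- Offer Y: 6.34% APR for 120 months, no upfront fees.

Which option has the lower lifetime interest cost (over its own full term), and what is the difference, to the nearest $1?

Offer Y by $59

Offer X: at 4.25% the monthly rate is 0.0035417, so the payment is 46,100 × 0.0035417 / (1 − 1.0035417^−180) = $346.80.
Total interest on Offer X = 180 × $346.80 − $46,100 = $16,324.00.
Offer Y: at 6.34% the monthly rate is 0.0052833, so the payment is 46,100 × 0.0052833 / (1 − 1.0052833^−120) = $519.71.
Total interest on Offer Y = 120 × $519.71 − $46,100 = $16,265.20.
Offer Y is lower by $58.80.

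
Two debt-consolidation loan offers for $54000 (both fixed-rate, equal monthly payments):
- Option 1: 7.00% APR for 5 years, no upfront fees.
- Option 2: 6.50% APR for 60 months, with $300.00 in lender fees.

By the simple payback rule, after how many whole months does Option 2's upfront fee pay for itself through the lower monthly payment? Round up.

24 months

Option 1: at 7.00% the monthly rate is 0.0058333, so the payment is 54,000 × 0.0058333 / (1 − 1.0058333^−60) = $1,069.26.
Option 2: at 6.50% the monthly rate is 0.0054167, so the payment is 54,000 × 0.0054167 / (1 − 1.0054167^−60) = $1,056.57.
Monthly savings = $1,069.26 − $1,056.57 = $12.69.
Break-even = $300.00 / $12.69 = 23.64 → 24 months.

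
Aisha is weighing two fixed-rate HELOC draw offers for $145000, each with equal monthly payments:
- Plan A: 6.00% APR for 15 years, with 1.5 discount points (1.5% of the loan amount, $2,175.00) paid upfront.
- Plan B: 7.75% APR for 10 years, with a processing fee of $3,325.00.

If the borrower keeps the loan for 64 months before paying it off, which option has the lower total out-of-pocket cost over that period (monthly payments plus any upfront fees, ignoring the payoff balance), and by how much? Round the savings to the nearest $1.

Plan A: at 6.00% the monthly rate is 0.0050000, so the payment is 145,000 × 0.0050000 / (1 − 1.0050000^−180) = $1,223.59.
Plan B: at 7.75% the monthly rate is 0.0064583, so the payment is 145,000 × 0.0064583 / (1 − 1.0064583^−120) = $1,740.15.
Over 64 months: Plan A costs 64 × $1,223.59 + $2,175.00 = $80,484.76; Plan B costs 64 × $1,740.15 + $3,325.00 = $114,694.60.
Plan A is cheaper by $114,694.60 − $80,484.76 = $34,209.84.

Plan A by $34,210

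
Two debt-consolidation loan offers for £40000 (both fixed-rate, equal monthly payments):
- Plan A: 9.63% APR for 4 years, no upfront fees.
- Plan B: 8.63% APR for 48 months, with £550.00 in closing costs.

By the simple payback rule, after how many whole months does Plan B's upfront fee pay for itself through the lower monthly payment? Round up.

Plan A: monthly rate = 9.63%/12 = 0.0080250; payment = 40,000 × 0.0080250 / (1 − (1+0.0080250)^−48) = £1,007.41.
Plan B: monthly rate = 8.63%/12 = 0.0071917; payment = 40,000 × 0.0071917 / (1 − (1+0.0071917)^−48) = £988.39.
Monthly savings = £1,007.41 − £988.39 = £19.02.
Break-even = £550.00 / £19.02 = 28.92 → 29 months.

29 months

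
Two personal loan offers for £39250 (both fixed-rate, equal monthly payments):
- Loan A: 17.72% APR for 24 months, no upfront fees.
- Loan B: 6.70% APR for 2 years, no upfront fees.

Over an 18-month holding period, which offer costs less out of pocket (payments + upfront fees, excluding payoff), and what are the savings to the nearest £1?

Loan A: at 17.72% the monthly rate is 0.0147667, so the payment is 39,250 × 0.0147667 / (1 − 1.0147667^−24) = £1,954.21.
Loan B: at 6.70% the monthly rate is 0.0055833, so the payment is 39,250 × 0.0055833 / (1 − 1.0055833^−24) = £1,751.99.
Over 18 months: Loan A costs 18 × £1,954.21 = £35,175.78; Loan B costs 18 × £1,751.99 = £31,535.82.
Loan B is cheaper by £35,175.78 − £31,535.82 = £3,639.96.

Loan B by £3,640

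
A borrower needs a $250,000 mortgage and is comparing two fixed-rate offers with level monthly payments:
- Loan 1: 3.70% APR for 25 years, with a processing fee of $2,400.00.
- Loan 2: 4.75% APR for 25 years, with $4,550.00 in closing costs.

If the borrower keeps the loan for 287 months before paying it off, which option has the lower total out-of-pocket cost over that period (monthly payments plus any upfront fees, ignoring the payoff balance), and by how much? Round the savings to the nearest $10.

Loan 1 by $44,270

Loan 1: monthly rate = 3.7%/12 = 0.0030833; payment = 250,000 × 0.0030833 / (1 − (1+0.0030833)^−300) = $1,278.53.
Loan 2: at 4.75% the monthly rate is 0.0039583, so the payment is 250,000 × 0.0039583 / (1 − 1.0039583^−300) = $1,425.29.
Over 287 months: Loan 1 costs 287 × $1,278.53 + $2,400.00 = $369,338.11; Loan 2 costs 287 × $1,425.29 + $4,550.00 = $413,608.23.
Loan 1 is cheaper by $413,608.23 − $369,338.11 = $44,270.12.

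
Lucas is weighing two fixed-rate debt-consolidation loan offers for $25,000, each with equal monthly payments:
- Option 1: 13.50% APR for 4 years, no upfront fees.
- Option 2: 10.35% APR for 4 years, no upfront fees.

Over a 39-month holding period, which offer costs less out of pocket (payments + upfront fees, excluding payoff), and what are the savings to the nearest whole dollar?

Option 1: at 13.50% the monthly rate is 0.0112500, so the payment is 25,000 × 0.0112500 / (1 − 1.0112500^−48) = $676.91.
Option 2: at 10.35% the monthly rate is 0.0086250, so the payment is 25,000 × 0.0086250 / (1 − 1.0086250^−48) = $638.27.
Over 39 months: Option 1 costs 39 × $676.91 = $26,399.49; Option 2 costs 39 × $638.27 = $24,892.53.
Option 2 is cheaper by $26,399.49 − $24,892.53 = $1,506.96.

Option 2 by $1,507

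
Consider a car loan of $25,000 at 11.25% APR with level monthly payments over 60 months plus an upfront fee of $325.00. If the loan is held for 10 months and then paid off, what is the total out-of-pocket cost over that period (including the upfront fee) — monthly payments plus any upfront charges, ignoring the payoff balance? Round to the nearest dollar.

At 11.25% the monthly rate is 0.0093750, so the payment is 25,000 × 0.0093750 / (1 − 1.0093750^−60) = $546.68.
Total outlay = 10 × $546.68 + $325.00 = $5,791.80.

$5,792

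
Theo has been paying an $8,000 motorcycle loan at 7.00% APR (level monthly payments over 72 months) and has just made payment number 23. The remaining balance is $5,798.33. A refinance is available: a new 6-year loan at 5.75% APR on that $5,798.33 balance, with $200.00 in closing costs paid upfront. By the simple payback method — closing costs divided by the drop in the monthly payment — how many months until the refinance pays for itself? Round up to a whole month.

5 months

Current payment = 8,000 × 7%/12 / (1 − (1+0.0058333)^−72) = $136.39.
Refinanced payment = 5,798.33 × 0.0047917 / (1 − (1+0.0047917)^−72) = $95.41.
Monthly savings = $136.39 − $95.41 = $40.98.
Break-even = $200.00 / $40.98 = 4.88 → 5 months.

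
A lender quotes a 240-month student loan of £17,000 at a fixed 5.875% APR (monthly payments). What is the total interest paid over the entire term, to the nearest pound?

At 5.875% the monthly rate is 0.0048958, so the payment is 17,000 × 0.0048958 / (1 − 1.0048958^−240) = £120.57.
Total paid = 240 × £120.57 = £28,936.80; interest = £28,936.80 − £17,000 = £11,936.80.

£11,937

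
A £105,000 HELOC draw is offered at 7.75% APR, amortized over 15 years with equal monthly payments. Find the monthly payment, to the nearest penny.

£988.34

Monthly rate = 7.75%/12 = 0.0064583; payment = 105,000 × 0.0064583 / (1 − (1+0.0064583)^−180) = £988.34.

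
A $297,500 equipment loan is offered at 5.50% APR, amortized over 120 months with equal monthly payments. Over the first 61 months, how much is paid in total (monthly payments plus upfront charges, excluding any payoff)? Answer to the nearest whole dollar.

Monthly rate = 5.5%/12 = 0.0045833; payment = 297,500 × 0.0045833 / (1 − (1+0.0045833)^−120) = $3,228.66.
Total outlay = 61 × $3,228.66 = $196,948.26.

$196,948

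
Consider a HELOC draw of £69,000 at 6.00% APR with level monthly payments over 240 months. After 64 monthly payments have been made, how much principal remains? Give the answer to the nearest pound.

With monthly rate i = 6%/12 = 0.0050000, the balance after k of n payments is P · [(1+i)^n − (1+i)^k] / [(1+i)^n − 1].
(1+0.0050000)^240 = 3.31020448 and (1+0.0050000)^64 = 1.37603016, so the balance is 69,000 × (3.31020448 − 1.37603016) / (3.31020448 − 1) = £57,768.92.

£57,769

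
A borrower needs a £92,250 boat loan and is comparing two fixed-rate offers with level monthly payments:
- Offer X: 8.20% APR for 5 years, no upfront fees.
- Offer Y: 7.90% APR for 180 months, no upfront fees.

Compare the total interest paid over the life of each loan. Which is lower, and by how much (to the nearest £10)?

Offer X: at 8.20% the monthly rate is 0.0068333, so the payment is 92,250 × 0.0068333 / (1 − 1.0068333^−60) = £1,879.34.
Total interest on Offer X = 60 × £1,879.34 − £92,250 = £20,510.40.
Offer Y: at 7.90% the monthly rate is 0.0065833, so the payment is 92,250 × 0.0065833 / (1 − 1.0065833^−180) = £876.27.
Total interest on Offer Y = 180 × £876.27 − £92,250 = £65,478.60.
Offer X is lower by £44,968.20.

Offer X by £44,970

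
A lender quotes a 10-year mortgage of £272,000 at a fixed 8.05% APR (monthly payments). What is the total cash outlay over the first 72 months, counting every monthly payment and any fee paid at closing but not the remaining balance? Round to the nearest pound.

£238,126

Monthly rate = 8.05%/12 = 0.0067083; payment = 272,000 × 0.0067083 / (1 − (1+0.0067083)^−120) = £3,307.30.
Total outlay = 72 × £3,307.30 = £238,125.60.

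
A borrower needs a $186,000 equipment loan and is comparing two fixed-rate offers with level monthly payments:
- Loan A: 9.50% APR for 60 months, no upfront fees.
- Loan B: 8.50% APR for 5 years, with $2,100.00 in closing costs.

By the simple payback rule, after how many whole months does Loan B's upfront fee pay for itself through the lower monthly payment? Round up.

Loan A: at 9.50% the monthly rate is 0.0079167, so the payment is 186,000 × 0.0079167 / (1 − 1.0079167^−60) = $3,906.35.
Loan B: at 8.50% the monthly rate is 0.0070833, so the payment is 186,000 × 0.0070833 / (1 − 1.0070833^−60) = $3,816.07.
Monthly savings = $3,906.35 − $3,816.07 = $90.28.
Break-even = $2,100.00 / $90.28 = 23.26 → 24 months.

24 months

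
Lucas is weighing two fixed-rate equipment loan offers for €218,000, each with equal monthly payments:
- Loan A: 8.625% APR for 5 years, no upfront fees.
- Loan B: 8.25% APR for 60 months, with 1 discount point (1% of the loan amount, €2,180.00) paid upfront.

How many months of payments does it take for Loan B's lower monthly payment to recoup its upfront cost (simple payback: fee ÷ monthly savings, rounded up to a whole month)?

56 months

Loan A: monthly rate = 8.625%/12 = 0.0071875; payment = 218,000 × 0.0071875 / (1 − (1+0.0071875)^−60) = €4,485.75.
Loan B: monthly rate = 8.25%/12 = 0.0068750; payment = 218,000 × 0.0068750 / (1 − (1+0.0068750)^−60) = €4,446.38.
Monthly savings = €4,485.75 − €4,446.38 = €39.37.
Break-even = €2,180.00 / €39.37 = 55.37 → 56 months.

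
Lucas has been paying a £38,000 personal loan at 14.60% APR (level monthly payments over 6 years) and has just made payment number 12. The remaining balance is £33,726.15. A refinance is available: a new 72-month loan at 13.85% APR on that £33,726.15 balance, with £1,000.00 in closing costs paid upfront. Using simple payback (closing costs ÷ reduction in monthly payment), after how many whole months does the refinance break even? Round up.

Current payment = 38,000 × 14.6%/12 / (1 − (1+0.0121667)^−72) = £795.28.
Refinanced payment = 33,726.15 × 0.0115417 / (1 − (1+0.0115417)^−72) = £692.25.
Monthly savings = £795.28 − £692.25 = £103.03.
Break-even = £1,000.00 / £103.03 = 9.71 → 10 months.

10 months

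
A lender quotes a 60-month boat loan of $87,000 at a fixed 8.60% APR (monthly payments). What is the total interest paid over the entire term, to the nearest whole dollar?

Monthly rate = 8.6%/12 = 0.0071667; payment = 87,000 × 0.0071667 / (1 − (1+0.0071667)^−60) = $1,789.13.
Total paid = 60 × $1,789.13 = $107,347.80; interest = $107,347.80 − $87,000 = $20,347.80.

$20,348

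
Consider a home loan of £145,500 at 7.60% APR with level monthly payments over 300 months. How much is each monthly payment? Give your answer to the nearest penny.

Monthly rate = 7.6%/12 = 0.0063333; payment = 145,500 × 0.0063333 / (1 − (1+0.0063333)^−300) = £1,084.71.

£1,084.71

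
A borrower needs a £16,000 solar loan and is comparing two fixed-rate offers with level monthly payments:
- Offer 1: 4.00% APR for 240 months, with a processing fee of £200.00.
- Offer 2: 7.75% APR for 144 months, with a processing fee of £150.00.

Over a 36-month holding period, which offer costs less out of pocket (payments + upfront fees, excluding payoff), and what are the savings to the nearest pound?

Offer 1 by £2,616

Offer 1: at 4.00% the monthly rate is 0.0033333, so the payment is 16,000 × 0.0033333 / (1 − 1.0033333^−240) = £96.96.
Offer 2: at 7.75% the monthly rate is 0.0064583, so the payment is 16,000 × 0.0064583 / (1 − 1.0064583^−144) = £171.01.
Over 36 months: Offer 1 costs 36 × £96.96 + £200.00 = £3,690.56; Offer 2 costs 36 × £171.01 + £150.00 = £6,306.36.
Offer 1 is cheaper by £6,306.36 − £3,690.56 = £2,615.80.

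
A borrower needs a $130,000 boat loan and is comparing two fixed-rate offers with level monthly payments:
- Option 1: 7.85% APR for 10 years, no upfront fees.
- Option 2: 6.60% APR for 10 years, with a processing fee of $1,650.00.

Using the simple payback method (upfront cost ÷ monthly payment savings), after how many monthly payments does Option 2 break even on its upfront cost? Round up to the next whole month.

20 months

Option 1: monthly rate = 7.85%/12 = 0.0065417; payment = 130,000 × 0.0065417 / (1 − (1+0.0065417)^−120) = $1,566.97.
Option 2: at 6.60% the monthly rate is 0.0055000, so the payment is 130,000 × 0.0055000 / (1 − 1.0055000^−120) = $1,482.75.
Monthly savings = $1,566.97 − $1,482.75 = $84.22.
Break-even = $1,650.00 / $84.22 = 19.59 → 20 months.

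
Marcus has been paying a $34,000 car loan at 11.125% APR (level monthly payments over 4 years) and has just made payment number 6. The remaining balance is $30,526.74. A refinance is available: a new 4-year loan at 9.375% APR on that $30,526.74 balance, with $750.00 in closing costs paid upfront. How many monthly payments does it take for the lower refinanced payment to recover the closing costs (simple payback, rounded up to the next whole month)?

7 months

Current payment = 34,000 × 11.125%/12 / (1 − (1+0.0092708)^−48) = $880.81.
Refinanced payment = 30,526.74 × 0.0078125 / (1 − (1+0.0078125)^−48) = $765.11.
Monthly savings = $880.81 − $765.11 = $115.70.
Break-even = $750.00 / $115.70 = 6.48 → 7 months.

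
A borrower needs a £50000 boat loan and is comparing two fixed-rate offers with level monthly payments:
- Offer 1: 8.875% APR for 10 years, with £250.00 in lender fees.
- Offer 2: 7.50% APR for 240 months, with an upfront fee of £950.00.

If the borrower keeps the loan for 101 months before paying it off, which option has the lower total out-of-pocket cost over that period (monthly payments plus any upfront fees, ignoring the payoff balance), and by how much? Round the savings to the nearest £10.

Offer 2 by £22,250

Offer 1: at 8.875% the monthly rate is 0.0073958, so the payment is 50,000 × 0.0073958 / (1 − 1.0073958^−120) = £630.00.
Offer 2: monthly rate = 7.5%/12 = 0.0062500; payment = 50,000 × 0.0062500 / (1 − (1+0.0062500)^−240) = £402.80.
Over 101 months: Offer 1 costs 101 × £630.00 + £250.00 = £63,880.00; Offer 2 costs 101 × £402.80 + £950.00 = £41,632.80.
Offer 2 is cheaper by £63,880.00 − £41,632.80 = £22,247.20.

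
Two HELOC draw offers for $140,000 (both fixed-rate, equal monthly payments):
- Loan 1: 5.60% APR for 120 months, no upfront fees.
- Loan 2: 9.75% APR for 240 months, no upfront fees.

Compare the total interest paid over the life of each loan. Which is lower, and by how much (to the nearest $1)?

Loan 1: at 5.60% the monthly rate is 0.0046667, so the payment is 140,000 × 0.0046667 / (1 − 1.0046667^−120) = $1,526.31.
Total interest on Loan 1 = 120 × $1,526.31 − $140,000 = $43,157.20.
Loan 2: at 9.75% the monthly rate is 0.0081250, so the payment is 140,000 × 0.0081250 / (1 − 1.0081250^−240) = $1,327.92.
Total interest on Loan 2 = 240 × $1,327.92 − $140,000 = $178,700.80.
Loan 1 is lower by $135,543.60.

Loan 1 by $135,544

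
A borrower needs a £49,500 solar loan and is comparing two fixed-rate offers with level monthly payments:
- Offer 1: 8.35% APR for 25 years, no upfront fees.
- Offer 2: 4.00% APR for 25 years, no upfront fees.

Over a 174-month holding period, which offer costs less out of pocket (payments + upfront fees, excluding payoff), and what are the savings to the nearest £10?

Offer 2 by £23,020

Offer 1: monthly rate = 8.35%/12 = 0.0069583; payment = 49,500 × 0.0069583 / (1 − (1+0.0069583)^−300) = £393.60.
Offer 2: monthly rate = 4%/12 = 0.0033333; payment = 49,500 × 0.0033333 / (1 − (1+0.0033333)^−300) = £261.28.
Over 174 months: Offer 1 costs 174 × £393.60 = £68,486.40; Offer 2 costs 174 × £261.28 = £45,462.72.
Offer 2 is cheaper by £68,486.40 − £45,462.72 = £23,023.68.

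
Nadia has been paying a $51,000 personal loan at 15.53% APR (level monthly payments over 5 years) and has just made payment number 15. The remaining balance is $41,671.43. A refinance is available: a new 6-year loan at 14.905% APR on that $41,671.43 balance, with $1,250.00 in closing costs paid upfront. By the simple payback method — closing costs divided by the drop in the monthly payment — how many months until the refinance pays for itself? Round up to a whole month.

4 months

Current payment = 51,000 × 15.53%/12 / (1 − (1+0.0129417)^−60) = $1,227.52.
Refinanced payment = 41,671.43 × 0.0124208 / (1 − (1+0.0124208)^−72) = $878.99.
Monthly savings = $1,227.52 − $878.99 = $348.53.
Break-even = $1,250.00 / $348.53 = 3.59 → 4 months.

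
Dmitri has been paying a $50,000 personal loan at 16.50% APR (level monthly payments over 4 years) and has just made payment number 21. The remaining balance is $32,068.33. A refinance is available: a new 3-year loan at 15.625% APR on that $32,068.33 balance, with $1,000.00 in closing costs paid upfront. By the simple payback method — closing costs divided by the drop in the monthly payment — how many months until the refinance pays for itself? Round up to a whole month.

4 months

Current payment = 50,000 × 16.5%/12 / (1 − (1+0.0137500)^−48) = $1,429.85.
Refinanced payment = 32,068.33 × 0.0130208 / (1 − (1+0.0130208)^−36) = $1,121.50.
Monthly savings = $1,429.85 − $1,121.50 = $308.35.
Break-even = $1,000.00 / $308.35 = 3.24 → 4 months.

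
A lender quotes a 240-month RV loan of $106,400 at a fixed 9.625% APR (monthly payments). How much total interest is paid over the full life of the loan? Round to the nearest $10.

$133,720

Monthly rate = 9.625%/12 = 0.0080208; payment = 106,400 × 0.0080208 / (1 − (1+0.0080208)^−240) = $1,000.49.
Total paid = 240 × $1,000.49 = $240,117.60; interest = $240,117.60 − $106,400 = $133,717.60.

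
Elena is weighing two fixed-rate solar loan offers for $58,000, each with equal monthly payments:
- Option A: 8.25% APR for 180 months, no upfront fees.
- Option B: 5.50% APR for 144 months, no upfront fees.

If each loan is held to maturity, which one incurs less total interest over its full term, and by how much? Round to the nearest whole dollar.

Option B by $21,924

Option A: monthly rate = 8.25%/12 = 0.0068750; payment = 58,000 × 0.0068750 / (1 − (1+0.0068750)^−180) = $562.68.
Total interest on Option A = 180 × $562.68 − $58,000 = $43,282.40.
Option B: monthly rate = 5.5%/12 = 0.0045833; payment = 58,000 × 0.0045833 / (1 − (1+0.0045833)^−144) = $551.10.
Total interest on Option B = 144 × $551.10 − $58,000 = $21,358.40.
Option B is lower by $21,924.00.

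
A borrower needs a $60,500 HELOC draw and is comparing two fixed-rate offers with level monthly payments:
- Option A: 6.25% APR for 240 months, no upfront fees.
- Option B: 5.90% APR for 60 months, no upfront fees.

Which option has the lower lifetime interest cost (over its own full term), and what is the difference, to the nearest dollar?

Option B by $36,121

Option A: monthly rate = 6.25%/12 = 0.0052083; payment = 60,500 × 0.0052083 / (1 − (1+0.0052083)^−240) = $442.21.
Total interest on Option A = 240 × $442.21 − $60,500 = $45,630.40.
Option B: monthly rate = 5.9%/12 = 0.0049167; payment = 60,500 × 0.0049167 / (1 − (1+0.0049167)^−60) = $1,166.82.
Total interest on Option B = 60 × $1,166.82 − $60,500 = $9,509.20.
Option B is lower by $36,121.20.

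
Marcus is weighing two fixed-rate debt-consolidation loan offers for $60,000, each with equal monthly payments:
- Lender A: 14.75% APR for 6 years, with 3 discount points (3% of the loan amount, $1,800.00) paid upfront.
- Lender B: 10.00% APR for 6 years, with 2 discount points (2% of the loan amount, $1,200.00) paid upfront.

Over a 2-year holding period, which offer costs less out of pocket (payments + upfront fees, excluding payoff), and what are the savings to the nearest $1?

Lender A: monthly rate = 14.75%/12 = 0.0122917; payment = 60,000 × 0.0122917 / (1 − (1+0.0122917)^−72) = $1,260.57.
Lender B: monthly rate = 10%/12 = 0.0083333; payment = 60,000 × 0.0083333 / (1 − (1+0.0083333)^−72) = $1,111.55.
Over 24 months: Lender A costs 24 × $1,260.57 + $1,800.00 = $32,053.68; Lender B costs 24 × $1,111.55 + $1,200.00 = $27,877.20.
Lender B is cheaper by $32,053.68 − $27,877.20 = $4,176.48.

Lender B by $4,176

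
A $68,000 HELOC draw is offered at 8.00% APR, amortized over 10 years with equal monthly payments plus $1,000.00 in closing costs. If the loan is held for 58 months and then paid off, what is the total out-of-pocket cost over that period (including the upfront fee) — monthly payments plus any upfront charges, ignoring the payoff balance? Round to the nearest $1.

$48,852

Monthly rate = 8%/12 = 0.0066667; payment = 68,000 × 0.0066667 / (1 − (1+0.0066667)^−120) = $825.03.
Total outlay = 58 × $825.03 + $1,000.00 = $48,851.74.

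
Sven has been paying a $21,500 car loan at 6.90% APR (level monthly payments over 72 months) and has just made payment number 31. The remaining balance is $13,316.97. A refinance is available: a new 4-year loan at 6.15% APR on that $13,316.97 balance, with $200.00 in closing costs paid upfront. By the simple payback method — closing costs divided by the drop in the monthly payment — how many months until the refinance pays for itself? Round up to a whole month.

Current payment = 21,500 × 6.9%/12 / (1 − (1+0.0057500)^−72) = $365.52.
Refinanced payment = 13,316.97 × 0.0051250 / (1 − (1+0.0051250)^−48) = $313.67.
Monthly savings = $365.52 − $313.67 = $51.85.
Break-even = $200.00 / $51.85 = 3.86 → 4 months.

4 months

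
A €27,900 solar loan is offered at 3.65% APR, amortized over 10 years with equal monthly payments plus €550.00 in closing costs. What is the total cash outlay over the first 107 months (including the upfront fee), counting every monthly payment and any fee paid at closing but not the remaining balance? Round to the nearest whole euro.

At 3.65% the monthly rate is 0.0030417, so the payment is 27,900 × 0.0030417 / (1 − 1.0030417^−120) = €277.86.
Total outlay = 107 × €277.86 + €550.00 = €30,281.02.

€30,281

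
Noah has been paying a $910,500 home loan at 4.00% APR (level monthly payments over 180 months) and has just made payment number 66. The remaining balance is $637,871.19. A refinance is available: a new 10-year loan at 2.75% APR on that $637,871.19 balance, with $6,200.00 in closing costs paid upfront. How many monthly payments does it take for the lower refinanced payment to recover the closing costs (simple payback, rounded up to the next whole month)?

Current payment = 910,500 × 4%/12 / (1 − (1+0.0033333)^−180) = $6,734.86.
Refinanced payment = 637,871.19 × 0.0022917 / (1 − (1+0.0022917)^−120) = $6,085.99.
Monthly savings = $6,734.86 − $6,085.99 = $648.87.
Break-even = $6,200.00 / $648.87 = 9.56 → 10 months.

10 months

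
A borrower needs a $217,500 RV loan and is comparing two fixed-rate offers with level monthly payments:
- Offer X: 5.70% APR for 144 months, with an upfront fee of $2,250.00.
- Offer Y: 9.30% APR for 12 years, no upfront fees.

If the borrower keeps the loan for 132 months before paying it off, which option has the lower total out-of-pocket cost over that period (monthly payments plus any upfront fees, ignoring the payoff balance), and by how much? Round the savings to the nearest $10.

Offer X: monthly rate = 5.7%/12 = 0.0047500; payment = 217,500 × 0.0047500 / (1 − (1+0.0047500)^−144) = $2,088.86.
Offer Y: at 9.30% the monthly rate is 0.0077500, so the payment is 217,500 × 0.0077500 / (1 − 1.0077500^−144) = $2,512.11.
Over 132 months: Offer X costs 132 × $2,088.86 + $2,250.00 = $277,979.52; Offer Y costs 132 × $2,512.11 = $331,598.52.
Offer X is cheaper by $331,598.52 − $277,979.52 = $53,619.00.

Offer X by $53,620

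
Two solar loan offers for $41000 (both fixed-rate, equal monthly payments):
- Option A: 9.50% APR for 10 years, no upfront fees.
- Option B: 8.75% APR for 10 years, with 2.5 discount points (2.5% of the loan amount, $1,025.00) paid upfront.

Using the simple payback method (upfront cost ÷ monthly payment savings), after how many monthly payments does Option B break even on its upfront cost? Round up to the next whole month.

62 months

Option A: at 9.50% the monthly rate is 0.0079167, so the payment is 41,000 × 0.0079167 / (1 − 1.0079167^−120) = $530.53.
Option B: at 8.75% the monthly rate is 0.0072917, so the payment is 41,000 × 0.0072917 / (1 − 1.0072917^−120) = $513.84.
Monthly savings = $530.53 − $513.84 = $16.69.
Break-even = $1,025.00 / $16.69 = 61.41 → 62 months.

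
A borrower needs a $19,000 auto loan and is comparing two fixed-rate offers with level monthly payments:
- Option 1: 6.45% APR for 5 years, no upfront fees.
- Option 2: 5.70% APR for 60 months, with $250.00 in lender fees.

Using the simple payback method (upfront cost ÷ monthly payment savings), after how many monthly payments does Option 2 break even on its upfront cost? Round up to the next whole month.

38 months

Option 1: at 6.45% the monthly rate is 0.0053750, so the payment is 19,000 × 0.0053750 / (1 − 1.0053750^−60) = $371.31.
Option 2: monthly rate = 5.7%/12 = 0.0047500; payment = 19,000 × 0.0047500 / (1 − (1+0.0047500)^−60) = $364.68.
Monthly savings = $371.31 − $364.68 = $6.63.
Break-even = $250.00 / $6.63 = 37.71 → 38 months.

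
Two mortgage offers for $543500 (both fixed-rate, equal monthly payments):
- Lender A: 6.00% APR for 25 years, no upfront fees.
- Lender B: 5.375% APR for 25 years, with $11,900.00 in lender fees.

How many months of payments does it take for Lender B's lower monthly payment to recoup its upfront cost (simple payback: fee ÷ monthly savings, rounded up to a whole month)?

Lender A: at 6.00% the monthly rate is 0.0050000, so the payment is 543,500 × 0.0050000 / (1 − 1.0050000^−300) = $3,501.78.
Lender B: monthly rate = 5.375%/12 = 0.0044792; payment = 543,500 × 0.0044792 / (1 − (1+0.0044792)^−300) = $3,297.12.
Monthly savings = $3,501.78 − $3,297.12 = $204.66.
Break-even = $11,900.00 / $204.66 = 58.15 → 59 months.

59 months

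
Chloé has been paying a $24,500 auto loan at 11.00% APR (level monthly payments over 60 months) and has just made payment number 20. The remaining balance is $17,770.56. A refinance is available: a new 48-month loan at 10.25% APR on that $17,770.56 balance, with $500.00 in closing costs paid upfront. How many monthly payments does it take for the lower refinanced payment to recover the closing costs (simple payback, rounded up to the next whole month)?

7 months

Current payment = 24,500 × 11%/12 / (1 − (1+0.0091667)^−60) = $532.69.
Refinanced payment = 17,770.56 × 0.0085417 / (1 − (1+0.0085417)^−48) = $452.84.
Monthly savings = $532.69 − $452.84 = $79.85.
Break-even = $500.00 / $79.85 = 6.26 → 7 months.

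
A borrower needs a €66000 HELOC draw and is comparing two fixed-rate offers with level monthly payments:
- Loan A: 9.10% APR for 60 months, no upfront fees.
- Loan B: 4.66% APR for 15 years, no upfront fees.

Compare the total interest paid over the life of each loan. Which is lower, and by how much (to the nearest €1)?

Loan A by €9,460

Loan A: monthly rate = 9.1%/12 = 0.0075833; payment = 66,000 × 0.0075833 / (1 − (1+0.0075833)^−60) = €1,373.26.
Total interest on Loan A = 60 × €1,373.26 − €66,000 = €16,395.60.
Loan B: monthly rate = 4.66%/12 = 0.0038833; payment = 66,000 × 0.0038833 / (1 − (1+0.0038833)^−180) = €510.31.
Total interest on Loan B = 180 × €510.31 − €66,000 = €25,855.80.
Loan A is lower by €9,460.20.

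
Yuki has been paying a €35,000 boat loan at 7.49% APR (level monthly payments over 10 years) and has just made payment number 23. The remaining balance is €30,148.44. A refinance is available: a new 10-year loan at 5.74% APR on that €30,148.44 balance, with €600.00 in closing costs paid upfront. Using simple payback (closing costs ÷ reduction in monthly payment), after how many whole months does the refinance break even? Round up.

Current payment = 35,000 × 7.49%/12 / (1 − (1+0.0062417)^−120) = €415.27.
Refinanced payment = 30,148.44 × 0.0047833 / (1 − (1+0.0047833)^−120) = €330.79.
Monthly savings = €415.27 − €330.79 = €84.48.
Break-even = €600.00 / €84.48 = 7.10 → 8 months.

8 months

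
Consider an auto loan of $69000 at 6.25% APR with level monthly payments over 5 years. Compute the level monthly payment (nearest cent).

At 6.25% the monthly rate is 0.0052083, so the payment is 69,000 × 0.0052083 / (1 − 1.0052083^−60) = $1,342.00.

$1,342.00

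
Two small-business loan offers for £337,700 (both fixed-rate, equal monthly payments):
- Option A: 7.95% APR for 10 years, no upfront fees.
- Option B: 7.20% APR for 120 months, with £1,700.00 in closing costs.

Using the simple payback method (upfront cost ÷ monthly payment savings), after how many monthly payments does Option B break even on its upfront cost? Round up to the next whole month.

Option A: monthly rate = 7.95%/12 = 0.0066250; payment = 337,700 × 0.0066250 / (1 − (1+0.0066250)^−120) = £4,088.32.
Option B: monthly rate = 7.2%/12 = 0.0060000; payment = 337,700 × 0.0060000 / (1 − (1+0.0060000)^−120) = £3,955.88.
Monthly savings = £4,088.32 − £3,955.88 = £132.44.
Break-even = £1,700.00 / £132.44 = 12.84 → 13 months.

13 months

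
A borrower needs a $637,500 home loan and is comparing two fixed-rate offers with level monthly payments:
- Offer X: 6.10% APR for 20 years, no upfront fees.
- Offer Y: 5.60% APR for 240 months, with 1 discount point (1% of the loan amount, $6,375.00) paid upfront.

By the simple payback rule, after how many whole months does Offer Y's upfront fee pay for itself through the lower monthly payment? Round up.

Offer X: at 6.10% the monthly rate is 0.0050833, so the payment is 637,500 × 0.0050833 / (1 − 1.0050833^−240) = $4,604.10.
Offer Y: monthly rate = 5.6%/12 = 0.0046667; payment = 637,500 × 0.0046667 / (1 − (1+0.0046667)^−240) = $4,421.37.
Monthly savings = $4,604.10 − $4,421.37 = $182.73.
Break-even = $6,375.00 / $182.73 = 34.89 → 35 months.

35 months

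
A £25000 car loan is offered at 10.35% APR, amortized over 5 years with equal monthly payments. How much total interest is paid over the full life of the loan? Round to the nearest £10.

£7,130

Monthly rate = 10.35%/12 = 0.0086250; payment = 25,000 × 0.0086250 / (1 − (1+0.0086250)^−60) = £535.49.
Total paid = 60 × £535.49 = £32,129.40; interest = £32,129.40 − £25,000 = £7,129.40.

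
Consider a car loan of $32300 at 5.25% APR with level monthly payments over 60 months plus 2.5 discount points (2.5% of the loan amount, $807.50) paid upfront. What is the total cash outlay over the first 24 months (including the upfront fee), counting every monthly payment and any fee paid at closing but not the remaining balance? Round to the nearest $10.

Monthly rate = 5.25%/12 = 0.0043750; payment = 32,300 × 0.0043750 / (1 − (1+0.0043750)^−60) = $613.25.
Total outlay = 24 × $613.25 + $807.50 = $15,525.50.

$15,530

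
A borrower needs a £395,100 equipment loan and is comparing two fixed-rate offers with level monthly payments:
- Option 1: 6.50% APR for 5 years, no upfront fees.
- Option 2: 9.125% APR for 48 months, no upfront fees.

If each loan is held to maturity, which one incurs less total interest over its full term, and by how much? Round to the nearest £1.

Option 1 by £9,231

Option 1: monthly rate = 6.5%/12 = 0.0054167; payment = 395,100 × 0.0054167 / (1 − (1+0.0054167)^−60) = £7,730.59.
Total interest on Option 1 = 60 × £7,730.59 − £395,100 = £68,735.40.
Option 2: at 9.125% the monthly rate is 0.0076042, so the payment is 395,100 × 0.0076042 / (1 − 1.0076042^−48) = £9,855.55.
Total interest on Option 2 = 48 × £9,855.55 − £395,100 = £77,966.40.
Option 1 is lower by £9,231.00.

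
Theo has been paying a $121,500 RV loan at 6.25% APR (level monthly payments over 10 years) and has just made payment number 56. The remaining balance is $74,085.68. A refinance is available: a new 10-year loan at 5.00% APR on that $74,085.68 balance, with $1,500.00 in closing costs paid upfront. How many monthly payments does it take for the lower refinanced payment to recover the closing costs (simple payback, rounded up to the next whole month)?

3 months

Current payment = 121,500 × 6.25%/12 / (1 − (1+0.0052083)^−120) = $1,364.20.
Refinanced payment = 74,085.68 × 0.0041667 / (1 − (1+0.0041667)^−120) = $785.79.
Monthly savings = $1,364.20 − $785.79 = $578.41.
Break-even = $1,500.00 / $578.41 = 2.59 → 3 months.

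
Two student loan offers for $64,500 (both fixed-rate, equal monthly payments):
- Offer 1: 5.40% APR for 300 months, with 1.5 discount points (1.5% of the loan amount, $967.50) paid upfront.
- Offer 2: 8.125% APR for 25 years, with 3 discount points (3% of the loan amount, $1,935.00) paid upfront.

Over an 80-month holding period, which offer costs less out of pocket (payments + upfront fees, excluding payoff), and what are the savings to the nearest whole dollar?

Offer 1: monthly rate = 5.4%/12 = 0.0045000; payment = 64,500 × 0.0045000 / (1 − (1+0.0045000)^−300) = $392.24.
Offer 2: at 8.125% the monthly rate is 0.0067708, so the payment is 64,500 × 0.0067708 / (1 − 1.0067708^−300) = $503.17.
Over 80 months: Offer 1 costs 80 × $392.24 + $967.50 = $32,346.70; Offer 2 costs 80 × $503.17 + $1,935.00 = $42,188.60.
Offer 1 is cheaper by $42,188.60 − $32,346.70 = $9,841.90.

Offer 1 by $9,842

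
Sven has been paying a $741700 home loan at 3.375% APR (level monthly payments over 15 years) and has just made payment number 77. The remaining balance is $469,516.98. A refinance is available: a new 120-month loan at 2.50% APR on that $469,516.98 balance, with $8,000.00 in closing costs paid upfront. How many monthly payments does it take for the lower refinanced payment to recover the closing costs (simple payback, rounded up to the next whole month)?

10 months

Current payment = 741,700 × 3.375%/12 / (1 − (1+0.0028125)^−180) = $5,256.87.
Refinanced payment = 469,516.98 × 0.0020833 / (1 − (1+0.0020833)^−120) = $4,426.13.
Monthly savings = $5,256.87 − $4,426.13 = $830.74.
Break-even = $8,000.00 / $830.74 = 9.63 → 10 months.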